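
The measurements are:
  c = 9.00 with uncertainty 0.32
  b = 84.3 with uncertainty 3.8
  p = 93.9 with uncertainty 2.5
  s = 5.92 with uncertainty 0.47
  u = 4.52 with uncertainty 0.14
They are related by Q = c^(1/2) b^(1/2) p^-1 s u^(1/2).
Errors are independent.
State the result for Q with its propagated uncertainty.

For a monomial Q ∝ c^(1/2), b^(1/2), p^-1, s, u^(1/2), fractional errors add in quadrature:
  (½·δc/c)² = (0.5×0.0356)² = 0.000316;  (½·δb/b)² = (0.5×0.0451)² = 0.000508;  (-1·δp/p)² = (-1×0.0266)² = 0.000709;  (1·δs/s)² = (1×0.0794)² = 0.00630;  (½·δu/u)² = (0.5×0.0310)² = 0.000240
δQ/Q = √(0.00808) = 0.0899
Q = 3.69, so δQ = 0.0899 × 3.69 = 0.332.

3.69 ± 0.332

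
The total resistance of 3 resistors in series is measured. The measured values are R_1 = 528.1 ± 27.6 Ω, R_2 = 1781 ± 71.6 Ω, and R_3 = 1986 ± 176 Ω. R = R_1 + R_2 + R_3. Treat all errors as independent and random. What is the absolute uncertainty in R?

For a sum/difference, combine absolute errors in quadrature:
  (δR_1)² = 762;  (δR_2)² = 5130;  (δR_3)² = 31000
δR = √(36900) = 192 Ω

192 Ω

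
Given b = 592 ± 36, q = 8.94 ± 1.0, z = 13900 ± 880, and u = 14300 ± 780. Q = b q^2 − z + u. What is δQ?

Let p = b·q^2 = 47300. δp/p = √((1·δb/b)² + (2·δq/q)²) = √(0.00370 + 0.0500) = 0.232, so δp = 11000.
Q = p − z + u: δQ = √(δp² + δz² + δu²) = √(1.2e+08 + 7.74e+05 + 6.08e+05) = 11000

11000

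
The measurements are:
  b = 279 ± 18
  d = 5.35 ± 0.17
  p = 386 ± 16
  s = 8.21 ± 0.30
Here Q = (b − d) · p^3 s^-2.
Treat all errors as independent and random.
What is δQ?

Let u = b − d = 274. δu = √(δb² + δd²) = √(324 + 0.0289) = 18.0, so δu/u = 0.0658.
Q is then a monomial in u, p, s:
δQ/Q = √((δu/u)² + (3·δp/p)² + (-2·δs/s)²) = √(0.00433 + 0.0155 + 0.00534) = 0.159
Q = 2.33e+08, so δQ = 0.159 × 2.33e+08 = 3.7e+07.

3.7e+07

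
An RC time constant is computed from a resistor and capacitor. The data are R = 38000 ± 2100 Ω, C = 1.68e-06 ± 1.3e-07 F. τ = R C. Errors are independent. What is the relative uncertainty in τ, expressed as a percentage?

Products/powers → add relative errors in quadrature, weighted by exponent:
  (1·δR/R)² = (1×0.0553)² = 0.00305;  (1·δC/C)² = (1×0.0774)² = 0.00599
δτ/τ = √(0.00904) = 0.0951

9.51%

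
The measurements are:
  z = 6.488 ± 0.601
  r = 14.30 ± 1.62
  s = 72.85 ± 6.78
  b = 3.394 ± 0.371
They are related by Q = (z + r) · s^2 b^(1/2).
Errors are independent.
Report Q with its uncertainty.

Let u = z + r = 20.79. δu = √(δz² + δr²) = √(0.361 + 2.62) = 1.73, so δu/u = 0.0831.
Q is then a monomial in u, s, b:
δQ/Q = √((δu/u)² + (2·δs/s)² + (½·δb/b)²) = √(0.00691 + 0.0346 + 0.00299) = 0.211
Q = 203200, so δQ = 0.211 × 203200 = 42900.

203200 ± 42900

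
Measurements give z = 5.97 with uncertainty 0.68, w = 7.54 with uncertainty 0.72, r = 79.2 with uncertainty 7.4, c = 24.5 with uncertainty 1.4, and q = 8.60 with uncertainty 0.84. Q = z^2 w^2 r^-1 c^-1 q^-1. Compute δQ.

0.0403

For a monomial Q ∝ z^2, w^2, r^-1, c^-1, q^-1, fractional errors add in quadrature:
  (2·δz/z)² = (2×0.114)² = 0.0519;  (2·δw/w)² = (2×0.0955)² = 0.0365;  (-1·δr/r)² = (-1×0.0934)² = 0.00873;  (-1·δc/c)² = (-1×0.0571)² = 0.00327;  (-1·δq/q)² = (-1×0.0977)² = 0.00954
δQ/Q = √(0.110) = 0.332
Q = 0.121, so δQ = 0.332 × 0.121 = 0.0403.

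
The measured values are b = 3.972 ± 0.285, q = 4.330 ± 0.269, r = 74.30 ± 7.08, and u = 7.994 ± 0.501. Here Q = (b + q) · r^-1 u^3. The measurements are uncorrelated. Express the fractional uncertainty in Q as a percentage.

21.6%

Let w = b + q = 8.302. δw = √(δb² + δq²) = √(0.0812 + 0.0724) = 0.392, so δw/w = 0.0472.
Q is then a monomial in w, r, u:
δQ/Q = √((δw/w)² + (-1·δr/r)² + (3·δu/u)²) = √(0.00223 + 0.00908 + 0.0354) = 0.216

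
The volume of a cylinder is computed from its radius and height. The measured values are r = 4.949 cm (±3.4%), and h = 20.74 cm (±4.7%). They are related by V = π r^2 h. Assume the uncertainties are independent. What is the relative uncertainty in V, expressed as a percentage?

Since V is a product/quotient, work with relative uncertainties:
  (2·δr/r)² = (2×0.0340)² = 0.00462;  (1·δh/h)² = (1×0.0470)² = 0.00221
δV/V = √(0.00683) = 0.0827

8.27%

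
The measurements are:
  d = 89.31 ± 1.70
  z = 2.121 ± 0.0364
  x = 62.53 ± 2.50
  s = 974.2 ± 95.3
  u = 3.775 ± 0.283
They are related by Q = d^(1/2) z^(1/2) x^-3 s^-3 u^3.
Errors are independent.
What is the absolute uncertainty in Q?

1.27e-12

Q is a product of powers, so relative uncertainties combine in quadrature:
  (½·δd/d)² = (0.5×0.0190)² = 9.06e-05;  (½·δz/z)² = (0.5×0.0172)² = 7.36e-05;  (-3·δx/x)² = (-3×0.0400)² = 0.0144;  (-3·δs/s)² = (-3×0.0978)² = 0.0861;  (3·δu/u)² = (3×0.0750)² = 0.0506
δQ/Q = √(0.151) = 0.389
Q = 3.275e-12, so δQ = 0.389 × 3.275e-12 = 1.27e-12.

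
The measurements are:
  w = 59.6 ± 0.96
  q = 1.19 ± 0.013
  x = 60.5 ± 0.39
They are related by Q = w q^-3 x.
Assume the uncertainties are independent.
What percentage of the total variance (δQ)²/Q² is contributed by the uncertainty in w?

(δQ/Q)² = (1·δw/w)² + (-3·δq/q)² + (1·δx/x)²
  w term: (1×0.0161)² = 0.000259
  q term: (-3×0.0109)² = 0.00107
  x term: (1×0.00645)² = 4.16e-05
Total = 0.00138. Share from w = 0.000259/0.00138 = 0.189.

18.9%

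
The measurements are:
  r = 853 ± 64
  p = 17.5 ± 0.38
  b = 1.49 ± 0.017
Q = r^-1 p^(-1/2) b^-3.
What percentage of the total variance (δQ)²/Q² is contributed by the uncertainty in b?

16.9%

(δQ/Q)² = (-1·δr/r)² + (−½·δp/p)² + (-3·δb/b)²
  r term: (-1×0.0750)² = 0.00563
  p term: (-0.5×0.0217)² = 0.000118
  b term: (-3×0.0114)² = 0.00117
Total = 0.00692. Share from b = 0.00117/0.00692 = 0.169.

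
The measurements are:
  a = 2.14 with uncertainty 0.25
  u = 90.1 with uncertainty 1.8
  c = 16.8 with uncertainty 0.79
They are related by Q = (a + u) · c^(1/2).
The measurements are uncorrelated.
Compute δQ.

Let w = a + u = 92.2. δw = √(δa² + δu²) = √(0.0625 + 3.24) = 1.82, so δw/w = 0.0197.
Q is then a monomial in w, c:
δQ/Q = √((δw/w)² + (½·δc/c)²) = √(0.000388 + 0.000553) = 0.0307
Q = 378, so δQ = 0.0307 × 378 = 11.6.

11.6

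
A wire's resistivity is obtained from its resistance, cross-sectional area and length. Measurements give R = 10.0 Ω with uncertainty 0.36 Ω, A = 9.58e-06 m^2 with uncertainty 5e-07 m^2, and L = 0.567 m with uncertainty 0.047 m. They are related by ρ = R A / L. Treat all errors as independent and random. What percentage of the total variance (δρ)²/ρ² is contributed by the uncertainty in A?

25.0%

(δρ/ρ)² = (1·δR/R)² + (1·δA/A)² + (-1·δL/L)²
  R term: (1×0.0360)² = 0.00130
  A term: (1×0.0522)² = 0.00272
  L term: (-1×0.0829)² = 0.00687
Total = 0.0109. Share from A = 0.00272/0.0109 = 0.250.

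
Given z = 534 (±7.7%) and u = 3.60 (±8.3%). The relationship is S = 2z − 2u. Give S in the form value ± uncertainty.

For a sum/difference, combine absolute errors in quadrature:
  (2·δz)² = 6760;  (2·δu)² = 0.357
δS = √(6760) = 82.2
S = 1060.

1060 ± 82.2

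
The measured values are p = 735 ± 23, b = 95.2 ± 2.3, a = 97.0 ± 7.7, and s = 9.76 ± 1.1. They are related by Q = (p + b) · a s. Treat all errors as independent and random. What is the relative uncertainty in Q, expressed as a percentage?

14.1%

Let u = p + b = 830. δu = √(δp² + δb²) = √(529 + 5.29) = 23.1, so δu/u = 0.0278.
Q is then a monomial in u, a, s:
δQ/Q = √((δu/u)² + (1·δa/a)² + (1·δs/s)²) = √(0.000775 + 0.00630 + 0.0127) = 0.141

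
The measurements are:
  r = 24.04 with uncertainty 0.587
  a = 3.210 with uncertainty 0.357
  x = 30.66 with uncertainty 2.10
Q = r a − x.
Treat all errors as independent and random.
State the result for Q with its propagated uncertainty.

46.51 ± 9.03

Let p = r·a = 77.17. δp/p = √((1·δr/r)² + (1·δa/a)²) = √(0.000596 + 0.0124) = 0.114, so δp = 8.79.
Q = p − x: δQ = √(δp² + δx²) = √(77.2 + 4.41) = 9.03
Q = 46.51.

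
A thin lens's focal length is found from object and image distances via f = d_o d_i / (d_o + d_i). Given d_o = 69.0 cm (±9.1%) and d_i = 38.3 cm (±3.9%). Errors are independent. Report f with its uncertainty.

24.6 ± 1.01 cm

∂f/∂d_o = (d_i/(d_o+d_i))² = 0.127;  ∂f/∂d_i = (d_o/(d_o+d_i))² = 0.414
δf = √((∂f/∂d_o · δd_o)² + (∂f/∂d_i · δd_i)²) = √(0.640 + 0.382) = 1.01 cm
f = 24.6 cm.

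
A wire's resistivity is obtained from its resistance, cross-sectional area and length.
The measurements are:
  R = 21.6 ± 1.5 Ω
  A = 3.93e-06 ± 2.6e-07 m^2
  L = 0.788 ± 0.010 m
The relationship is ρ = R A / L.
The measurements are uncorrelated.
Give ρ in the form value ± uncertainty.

Products/powers → add relative errors in quadrature, weighted by exponent:
  (1·δR/R)² = (1×0.0694)² = 0.00482;  (1·δA/A)² = (1×0.0662)² = 0.00438;  (-1·δL/L)² = (-1×0.0127)² = 0.000161
δρ/ρ = √(0.00936) = 0.0967
ρ = 0.000108 Ω·m, so δρ = 0.0967 × 0.000108 = 1.04e-05 Ω·m.

(1.08 ± 0.104) × 10^-4 Ω·m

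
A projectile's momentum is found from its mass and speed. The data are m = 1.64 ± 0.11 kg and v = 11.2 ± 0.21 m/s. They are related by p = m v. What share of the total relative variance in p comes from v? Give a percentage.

7.25%

(δp/p)² = (1·δm/m)² + (1·δv/v)²
  m term: (1×0.0671)² = 0.00450
  v term: (1×0.0187)² = 0.000352
Total = 0.00485. Share from v = 0.000352/0.00485 = 0.0725.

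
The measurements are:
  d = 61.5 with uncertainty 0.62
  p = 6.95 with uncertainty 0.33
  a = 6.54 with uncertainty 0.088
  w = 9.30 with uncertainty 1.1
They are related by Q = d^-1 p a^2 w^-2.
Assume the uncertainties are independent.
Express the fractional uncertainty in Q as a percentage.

24.3%

For a monomial Q ∝ d^-1, p, a^2, w^-2, fractional errors add in quadrature:
  (-1·δd/d)² = (-1×0.0101)² = 0.000102;  (1·δp/p)² = (1×0.0475)² = 0.00225;  (2·δa/a)² = (2×0.0135)² = 0.000724;  (-2·δw/w)² = (-2×0.118)² = 0.0560
δQ/Q = √(0.0590) = 0.243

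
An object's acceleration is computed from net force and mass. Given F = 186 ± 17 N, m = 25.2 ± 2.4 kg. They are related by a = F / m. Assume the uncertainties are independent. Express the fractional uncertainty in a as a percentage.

a is a product of powers, so relative uncertainties combine in quadrature:
  (1·δF/F)² = (1×0.0914)² = 0.00835;  (-1·δm/m)² = (-1×0.0952)² = 0.00907
δa/a = √(0.0174) = 0.132

13.2%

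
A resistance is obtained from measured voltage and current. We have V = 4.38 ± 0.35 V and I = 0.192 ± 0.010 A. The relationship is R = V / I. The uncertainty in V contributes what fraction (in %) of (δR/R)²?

(δR/R)² = (1·δV/V)² + (-1·δI/I)²
  V term: (1×0.0799)² = 0.00639
  I term: (-1×0.0521)² = 0.00271
Total = 0.00910. Share from V = 0.00639/0.00910 = 0.702.

70.2%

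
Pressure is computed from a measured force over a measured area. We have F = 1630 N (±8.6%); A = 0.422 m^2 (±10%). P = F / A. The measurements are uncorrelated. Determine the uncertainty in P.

509 Pa

Relative error in a monomial: (δP/P)² = Σ (nᵢ · δxᵢ/xᵢ)².
  (1·δF/F)² = (1×0.0860)² = 0.00740;  (-1·δA/A)² = (-1×0.100)² = 0.0100
δP/P = √(0.0174) = 0.132
P = 3860 Pa, so δP = 0.132 × 3860 = 509 Pa.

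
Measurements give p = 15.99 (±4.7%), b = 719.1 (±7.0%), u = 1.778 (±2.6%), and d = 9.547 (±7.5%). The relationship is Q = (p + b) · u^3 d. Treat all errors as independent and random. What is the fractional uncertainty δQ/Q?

0.128

Let w = p + b = 735.1. δw = √(δp² + δb²) = √(0.565 + 2530) = 50.3, so δw/w = 0.0685.
Q is then a monomial in w, u, d:
δQ/Q = √((δw/w)² + (3·δu/u)² + (1·δd/d)²) = √(0.00469 + 0.00608 + 0.00562) = 0.128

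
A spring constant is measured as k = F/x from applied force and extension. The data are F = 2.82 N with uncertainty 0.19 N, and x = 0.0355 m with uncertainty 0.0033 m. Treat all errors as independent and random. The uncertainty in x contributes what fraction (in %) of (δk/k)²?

65.6%

(δk/k)² = (1·δF/F)² + (-1·δx/x)²
  F term: (1×0.0674)² = 0.00454
  x term: (-1×0.0930)² = 0.00864
Total = 0.0132. Share from x = 0.00864/0.0132 = 0.656.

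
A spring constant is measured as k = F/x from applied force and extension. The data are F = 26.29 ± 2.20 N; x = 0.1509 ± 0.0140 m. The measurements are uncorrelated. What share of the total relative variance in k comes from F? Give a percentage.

44.9%

(δk/k)² = (1·δF/F)² + (-1·δx/x)²
  F term: (1×0.0837)² = 0.00700
  x term: (-1×0.0928)² = 0.00861
Total = 0.0156. Share from F = 0.00700/0.0156 = 0.449.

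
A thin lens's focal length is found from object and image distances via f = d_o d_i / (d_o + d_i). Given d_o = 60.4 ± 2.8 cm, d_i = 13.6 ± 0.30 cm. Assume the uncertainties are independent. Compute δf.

∂f/∂d_o = (d_i/(d_o+d_i))² = 0.0338;  ∂f/∂d_i = (d_o/(d_o+d_i))² = 0.666
δf = √((∂f/∂d_o · δd_o)² + (∂f/∂d_i · δd_i)²) = √(0.00894 + 0.0399) = 0.221 cm

0.221 cm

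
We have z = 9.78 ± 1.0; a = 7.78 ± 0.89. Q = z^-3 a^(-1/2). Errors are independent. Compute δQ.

For a monomial Q ∝ z^-3, a^(-1/2), fractional errors add in quadrature:
  (-3·δz/z)² = (-3×0.102)² = 0.0941;  (−½·δa/a)² = (-0.5×0.114)² = 0.00327
δQ/Q = √(0.0974) = 0.312
Q = 0.000383, so δQ = 0.312 × 0.000383 = 0.000120.

0.000120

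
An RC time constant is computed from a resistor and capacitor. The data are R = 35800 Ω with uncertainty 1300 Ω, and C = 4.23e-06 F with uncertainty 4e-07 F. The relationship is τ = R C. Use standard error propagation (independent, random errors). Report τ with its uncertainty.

0.151 ± 0.0153 s

For a monomial τ ∝ R, C, fractional errors add in quadrature:
  (1·δR/R)² = (1×0.0363)² = 0.00132;  (1·δC/C)² = (1×0.0946)² = 0.00894
δτ/τ = √(0.0103) = 0.101
τ = 0.151 s, so δτ = 0.101 × 0.151 = 0.0153 s.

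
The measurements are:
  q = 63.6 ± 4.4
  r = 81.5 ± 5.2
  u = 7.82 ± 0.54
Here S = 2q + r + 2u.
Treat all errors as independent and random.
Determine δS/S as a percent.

4.58%

Absolute uncertainties add in quadrature for a linear combination:
  (2·δq)² = 77.4;  (δr)² = 27.0;  (2·δu)² = 1.17
δS = √(106) = 10.3
S = 224, so δS/S = 10.3/224 = 0.0458.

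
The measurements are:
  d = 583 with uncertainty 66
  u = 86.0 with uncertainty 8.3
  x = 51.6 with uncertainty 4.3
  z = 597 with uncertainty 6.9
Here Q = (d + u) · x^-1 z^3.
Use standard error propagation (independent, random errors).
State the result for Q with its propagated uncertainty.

Let w = d + u = 669. δw = √(δd² + δu²) = √(4360 + 68.9) = 66.5, so δw/w = 0.0994.
Q is then a monomial in w, x, z:
δQ/Q = √((δw/w)² + (-1·δx/x)² + (3·δz/z)²) = √(0.00989 + 0.00694 + 0.00120) = 0.134
Q = 2.76e+09, so δQ = 0.134 × 2.76e+09 = 3.7e+08.

(2.76 ± 0.370) × 10^9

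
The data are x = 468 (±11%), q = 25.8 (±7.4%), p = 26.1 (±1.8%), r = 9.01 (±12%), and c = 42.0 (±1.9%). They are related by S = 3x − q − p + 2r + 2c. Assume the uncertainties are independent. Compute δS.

154

S is a linear combination, so absolute uncertainties add in quadrature:
  (3·δx)² = 23900;  (δq)² = 3.65;  (δp)² = 0.221;  (2·δr)² = 4.68;  (2·δc)² = 2.55
δS = √(23900) = 154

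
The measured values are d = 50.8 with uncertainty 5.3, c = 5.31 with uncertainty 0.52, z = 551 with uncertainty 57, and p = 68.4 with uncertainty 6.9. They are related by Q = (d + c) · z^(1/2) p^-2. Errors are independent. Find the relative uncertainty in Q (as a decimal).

Let u = d + c = 56.1. δu = √(δd² + δc²) = √(28.1 + 0.270) = 5.33, so δu/u = 0.0949.
Q is then a monomial in u, z, p:
δQ/Q = √((δu/u)² + (½·δz/z)² + (-2·δp/p)²) = √(0.00901 + 0.00268 + 0.0407) = 0.229

0.229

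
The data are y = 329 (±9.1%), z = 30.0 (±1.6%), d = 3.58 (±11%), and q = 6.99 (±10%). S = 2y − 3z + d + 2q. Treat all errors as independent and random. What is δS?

59.9

S is a linear combination, so absolute uncertainties add in quadrature:
  (2·δy)² = 3590;  (3·δz)² = 2.07;  (δd)² = 0.155;  (2·δq)² = 1.95
δS = √(3590) = 59.9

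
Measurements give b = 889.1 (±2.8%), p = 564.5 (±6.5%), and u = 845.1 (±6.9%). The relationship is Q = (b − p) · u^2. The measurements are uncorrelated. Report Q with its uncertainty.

(2.318 ± 0.450) × 10^8

Let w = b − p = 324.6. δw = √(δb² + δp²) = √(620 + 1350) = 44.3, so δw/w = 0.137.
Q is then a monomial in w, u:
δQ/Q = √((δw/w)² + (2·δu/u)²) = √(0.0187 + 0.0190) = 0.194
Q = 2.318e+08, so δQ = 0.194 × 2.318e+08 = 4.5e+07.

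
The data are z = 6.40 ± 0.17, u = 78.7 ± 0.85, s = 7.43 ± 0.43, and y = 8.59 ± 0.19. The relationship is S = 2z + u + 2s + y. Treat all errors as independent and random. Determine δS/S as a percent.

Absolute uncertainties add in quadrature for a linear combination:
  (2·δz)² = 0.116;  (δu)² = 0.722;  (2·δs)² = 0.740;  (δy)² = 0.0361
δS = √(1.61) = 1.27
S = 115, so δS/S = 1.27/115 = 0.0111.

1.11%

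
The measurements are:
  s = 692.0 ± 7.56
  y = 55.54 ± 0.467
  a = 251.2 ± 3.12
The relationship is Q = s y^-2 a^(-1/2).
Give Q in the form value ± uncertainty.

0.01415 ± 0.000297

For a monomial Q ∝ s, y^-2, a^(-1/2), fractional errors add in quadrature:
  (1·δs/s)² = (1×0.0109)² = 0.000119;  (-2·δy/y)² = (-2×0.00841)² = 0.000283;  (−½·δa/a)² = (-0.5×0.0124)² = 3.86e-05
δQ/Q = √(0.000441) = 0.0210
Q = 0.01415, so δQ = 0.0210 × 0.01415 = 0.000297.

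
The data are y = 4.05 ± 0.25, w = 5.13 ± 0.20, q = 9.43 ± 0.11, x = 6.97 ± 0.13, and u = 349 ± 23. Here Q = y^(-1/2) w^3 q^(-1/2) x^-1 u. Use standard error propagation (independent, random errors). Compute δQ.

152

Since Q is a product/quotient, work with relative uncertainties:
  (−½·δy/y)² = (-0.5×0.0617)² = 0.000953;  (3·δw/w)² = (3×0.0390)² = 0.0137;  (−½·δq/q)² = (-0.5×0.0117)² = 3.4e-05;  (-1·δx/x)² = (-1×0.0187)² = 0.000348;  (1·δu/u)² = (1×0.0659)² = 0.00434
δQ/Q = √(0.0194) = 0.139
Q = 1090, so δQ = 0.139 × 1090 = 152.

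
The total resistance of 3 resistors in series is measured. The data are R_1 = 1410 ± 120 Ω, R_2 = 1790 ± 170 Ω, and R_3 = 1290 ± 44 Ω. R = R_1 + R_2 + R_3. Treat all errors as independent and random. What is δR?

213 Ω

R is a linear combination, so absolute uncertainties add in quadrature:
  (δR_1)² = 14400;  (δR_2)² = 28900;  (δR_3)² = 1940
δR = √(45200) = 213 Ω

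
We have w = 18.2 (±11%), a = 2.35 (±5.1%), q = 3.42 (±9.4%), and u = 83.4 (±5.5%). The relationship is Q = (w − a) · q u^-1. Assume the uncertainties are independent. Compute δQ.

0.109

Let h = w − a = 15.8. δh = √(δw² + δa²) = √(4.01 + 0.0144) = 2.01, so δh/h = 0.127.
Q is then a monomial in h, q, u:
δQ/Q = √((δh/h)² + (1·δq/q)² + (-1·δu/u)²) = √(0.0160 + 0.00884 + 0.00303) = 0.167
Q = 0.650, so δQ = 0.167 × 0.650 = 0.109.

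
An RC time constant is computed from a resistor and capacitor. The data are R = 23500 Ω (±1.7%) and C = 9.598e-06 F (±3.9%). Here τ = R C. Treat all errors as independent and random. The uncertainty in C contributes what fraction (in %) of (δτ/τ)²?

84.0%

(δτ/τ)² = (1·δR/R)² + (1·δC/C)²
  R term: (1×0.0170)² = 0.000289
  C term: (1×0.0390)² = 0.00152
Total = 0.00181. Share from C = 0.00152/0.00181 = 0.840.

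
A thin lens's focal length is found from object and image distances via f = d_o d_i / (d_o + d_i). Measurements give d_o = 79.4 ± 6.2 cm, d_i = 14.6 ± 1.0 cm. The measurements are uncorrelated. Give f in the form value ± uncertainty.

12.3 ± 0.729 cm

∂f/∂d_o = (d_i/(d_o+d_i))² = 0.0241;  ∂f/∂d_i = (d_o/(d_o+d_i))² = 0.713
δf = √((∂f/∂d_o · δd_o)² + (∂f/∂d_i · δd_i)²) = √(0.0224 + 0.509) = 0.729 cm
f = 12.3 cm.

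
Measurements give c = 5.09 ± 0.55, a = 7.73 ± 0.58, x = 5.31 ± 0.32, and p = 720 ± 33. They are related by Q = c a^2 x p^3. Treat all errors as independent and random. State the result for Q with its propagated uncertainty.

Since Q is a product/quotient, work with relative uncertainties:
  (1·δc/c)² = (1×0.108)² = 0.0117;  (2·δa/a)² = (2×0.0750)² = 0.0225;  (1·δx/x)² = (1×0.0603)² = 0.00363;  (3·δp/p)² = (3×0.0458)² = 0.0189
δQ/Q = √(0.0567) = 0.238
Q = 6.03e+11, so δQ = 0.238 × 6.03e+11 = 1.44e+11.

(6.03 ± 1.44) × 10^11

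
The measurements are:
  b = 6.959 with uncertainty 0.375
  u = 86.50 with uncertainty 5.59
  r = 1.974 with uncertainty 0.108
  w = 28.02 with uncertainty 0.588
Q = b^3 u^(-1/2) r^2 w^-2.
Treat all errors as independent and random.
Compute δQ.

0.0364

For a monomial Q ∝ b^3, u^(-1/2), r^2, w^-2, fractional errors add in quadrature:
  (3·δb/b)² = (3×0.0539)² = 0.0261;  (−½·δu/u)² = (-0.5×0.0646)² = 0.00104;  (2·δr/r)² = (2×0.0547)² = 0.0120;  (-2·δw/w)² = (-2×0.0210)² = 0.00176
δQ/Q = √(0.0409) = 0.202
Q = 0.1798, so δQ = 0.202 × 0.1798 = 0.0364.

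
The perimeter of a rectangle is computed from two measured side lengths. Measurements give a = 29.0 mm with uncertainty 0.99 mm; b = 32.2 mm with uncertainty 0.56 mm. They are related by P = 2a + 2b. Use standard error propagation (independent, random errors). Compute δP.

2.27 mm

Sums and differences: (δP)² = Σ (cᵢ δxᵢ)².
  (2·δa)² = 3.92;  (2·δb)² = 1.25
δP = √(5.17) = 2.27 mm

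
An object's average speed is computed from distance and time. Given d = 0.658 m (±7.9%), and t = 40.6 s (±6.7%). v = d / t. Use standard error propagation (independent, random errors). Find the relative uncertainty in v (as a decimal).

0.104

v is a product of powers, so relative uncertainties combine in quadrature:
  (1·δd/d)² = (1×0.0790)² = 0.00624;  (-1·δt/t)² = (-1×0.0670)² = 0.00449
δv/v = √(0.0107) = 0.104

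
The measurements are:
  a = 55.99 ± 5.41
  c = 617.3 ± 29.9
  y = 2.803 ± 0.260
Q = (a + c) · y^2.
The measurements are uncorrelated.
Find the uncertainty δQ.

Let u = a + c = 673.3. δu = √(δa² + δc²) = √(29.3 + 894) = 30.4, so δu/u = 0.0451.
Q is then a monomial in u, y:
δQ/Q = √((δu/u)² + (2·δy/y)²) = √(0.00204 + 0.0344) = 0.191
Q = 5290, so δQ = 0.191 × 5290 = 1010.

1010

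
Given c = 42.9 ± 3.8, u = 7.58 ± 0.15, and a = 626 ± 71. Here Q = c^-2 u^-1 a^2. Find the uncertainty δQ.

8.10

Since Q is a product/quotient, work with relative uncertainties:
  (-2·δc/c)² = (-2×0.0886)² = 0.0314;  (-1·δu/u)² = (-1×0.0198)² = 0.000392;  (2·δa/a)² = (2×0.113)² = 0.0515
δQ/Q = √(0.0832) = 0.288
Q = 28.1, so δQ = 0.288 × 28.1 = 8.10.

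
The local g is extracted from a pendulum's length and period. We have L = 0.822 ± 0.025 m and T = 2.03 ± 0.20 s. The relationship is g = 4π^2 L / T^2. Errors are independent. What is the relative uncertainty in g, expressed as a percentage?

19.9%

Since g is a product/quotient, work with relative uncertainties:
  (1·δL/L)² = (1×0.0304)² = 0.000925;  (-2·δT/T)² = (-2×0.0985)² = 0.0388
δg/g = √(0.0398) = 0.199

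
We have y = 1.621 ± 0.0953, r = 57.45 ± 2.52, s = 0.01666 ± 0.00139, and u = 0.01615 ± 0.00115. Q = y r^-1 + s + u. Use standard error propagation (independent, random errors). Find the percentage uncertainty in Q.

Let p = y·r^-1 = 0.02822. δp/p = √((1·δy/y)² + (-1·δr/r)²) = √(0.00346 + 0.00192) = 0.0734, so δp = 0.00207.
Q = p + s + u: δQ = √(δp² + δs² + δu²) = √(4.28e-06 + 1.93e-06 + 1.32e-06) = 0.00275
Q = 0.06103, so δQ/Q = 0.00275/0.06103 = 0.0450.

4.50%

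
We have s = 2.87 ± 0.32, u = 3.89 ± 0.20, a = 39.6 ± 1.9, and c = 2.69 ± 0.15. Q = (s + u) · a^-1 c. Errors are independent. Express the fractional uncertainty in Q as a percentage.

Let w = s + u = 6.76. δw = √(δs² + δu²) = √(0.102 + 0.0400) = 0.377, so δw/w = 0.0558.
Q is then a monomial in w, a, c:
δQ/Q = √((δw/w)² + (-1·δa/a)² + (1·δc/c)²) = √(0.00312 + 0.00230 + 0.00311) = 0.0923

9.23%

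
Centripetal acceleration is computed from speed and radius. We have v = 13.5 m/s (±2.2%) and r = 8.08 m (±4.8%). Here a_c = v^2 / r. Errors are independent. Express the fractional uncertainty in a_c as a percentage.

Since a_c is a product/quotient, work with relative uncertainties:
  (2·δv/v)² = (2×0.0220)² = 0.00194;  (-1·δr/r)² = (-1×0.0480)² = 0.00230
δa_c/a_c = √(0.00424) = 0.0651

6.51%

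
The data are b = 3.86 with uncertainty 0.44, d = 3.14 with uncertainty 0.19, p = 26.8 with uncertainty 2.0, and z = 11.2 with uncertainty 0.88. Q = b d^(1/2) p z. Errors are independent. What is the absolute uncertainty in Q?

329

Q is a product of powers, so relative uncertainties combine in quadrature:
  (1·δb/b)² = (1×0.114)² = 0.0130;  (½·δd/d)² = (0.5×0.0605)² = 0.000915;  (1·δp/p)² = (1×0.0746)² = 0.00557;  (1·δz/z)² = (1×0.0786)² = 0.00617
δQ/Q = √(0.0257) = 0.160
Q = 2050, so δQ = 0.160 × 2050 = 329.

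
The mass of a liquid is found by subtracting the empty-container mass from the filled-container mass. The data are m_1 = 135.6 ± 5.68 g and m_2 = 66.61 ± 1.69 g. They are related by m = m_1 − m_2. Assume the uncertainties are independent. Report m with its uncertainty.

68.99 ± 5.93 g

m is a linear combination, so absolute uncertainties add in quadrature:
  (δm_1)² = 32.3;  (δm_2)² = 2.86
δm = √(35.1) = 5.93 g
m = 68.99 g.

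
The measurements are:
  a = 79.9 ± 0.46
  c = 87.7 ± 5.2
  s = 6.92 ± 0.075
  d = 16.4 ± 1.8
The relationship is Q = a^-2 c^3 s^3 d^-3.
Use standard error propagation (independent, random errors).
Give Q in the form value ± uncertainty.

7.94 ± 2.98

Relative error in a monomial: (δQ/Q)² = Σ (nᵢ · δxᵢ/xᵢ)².
  (-2·δa/a)² = (-2×0.00576)² = 0.000133;  (3·δc/c)² = (3×0.0593)² = 0.0316;  (3·δs/s)² = (3×0.0108)² = 0.00106;  (-3·δd/d)² = (-3×0.110)² = 0.108
δQ/Q = √(0.141) = 0.376
Q = 7.94, so δQ = 0.376 × 7.94 = 2.98.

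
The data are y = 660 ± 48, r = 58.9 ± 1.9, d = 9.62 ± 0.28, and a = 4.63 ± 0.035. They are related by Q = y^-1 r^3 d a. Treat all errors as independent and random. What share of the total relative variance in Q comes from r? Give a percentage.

(δQ/Q)² = (-1·δy/y)² + (3·δr/r)² + (1·δd/d)² + (1·δa/a)²
  y term: (-1×0.0727)² = 0.00529
  r term: (3×0.0323)² = 0.00937
  d term: (1×0.0291)² = 0.000847
  a term: (1×0.00756)² = 5.71e-05
Total = 0.0156. Share from r = 0.00937/0.0156 = 0.602.

60.2%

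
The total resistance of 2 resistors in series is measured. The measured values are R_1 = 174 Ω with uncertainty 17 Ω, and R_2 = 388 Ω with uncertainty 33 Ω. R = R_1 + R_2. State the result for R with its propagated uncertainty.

562 ± 37.1 Ω

Each term contributes (cᵢ δxᵢ)² to (δR)²:
  (δR_1)² = 289;  (δR_2)² = 1090
δR = √(1380) = 37.1 Ω
R = 562 Ω.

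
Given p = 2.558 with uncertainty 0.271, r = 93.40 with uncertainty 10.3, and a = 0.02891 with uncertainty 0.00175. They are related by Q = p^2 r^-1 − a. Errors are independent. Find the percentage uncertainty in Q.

40.9%

Let w = p^2·r^-1 = 0.07006. δw/w = √((2·δp/p)² + (-1·δr/r)²) = √(0.0449 + 0.0122) = 0.239, so δw = 0.0167.
Q = w − a: δQ = √(δw² + δa²) = √(0.000280 + 3.06e-06) = 0.0168
Q = 0.04115, so δQ/Q = 0.0168/0.04115 = 0.409.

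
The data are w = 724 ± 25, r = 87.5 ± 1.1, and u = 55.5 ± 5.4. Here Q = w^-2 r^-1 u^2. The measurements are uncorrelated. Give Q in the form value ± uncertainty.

(6.72 ± 1.39) × 10^-5

Relative error in a monomial: (δQ/Q)² = Σ (nᵢ · δxᵢ/xᵢ)².
  (-2·δw/w)² = (-2×0.0345)² = 0.00477;  (-1·δr/r)² = (-1×0.0126)² = 0.000158;  (2·δu/u)² = (2×0.0973)² = 0.0379
δQ/Q = √(0.0428) = 0.207
Q = 6.72e-05, so δQ = 0.207 × 6.72e-05 = 1.39e-05.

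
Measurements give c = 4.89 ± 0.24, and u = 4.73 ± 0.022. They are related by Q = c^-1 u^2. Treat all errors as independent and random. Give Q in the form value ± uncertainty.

Q is a product of powers, so relative uncertainties combine in quadrature:
  (-1·δc/c)² = (-1×0.0491)² = 0.00241;  (2·δu/u)² = (2×0.00465)² = 8.65e-05
δQ/Q = √(0.00250) = 0.0500
Q = 4.58, so δQ = 0.0500 × 4.58 = 0.229.

4.58 ± 0.229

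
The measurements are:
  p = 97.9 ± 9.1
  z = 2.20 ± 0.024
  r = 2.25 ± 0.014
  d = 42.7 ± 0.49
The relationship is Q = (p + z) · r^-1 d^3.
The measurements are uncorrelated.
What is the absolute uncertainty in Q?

3.37e+05

Let u = p + z = 100. δu = √(δp² + δz²) = √(82.8 + 0.000576) = 9.10, so δu/u = 0.0909.
Q is then a monomial in u, r, d:
δQ/Q = √((δu/u)² + (-1·δr/r)² + (3·δd/d)²) = √(0.00826 + 3.87e-05 + 0.00119) = 0.0974
Q = 3.46e+06, so δQ = 0.0974 × 3.46e+06 = 3.37e+05.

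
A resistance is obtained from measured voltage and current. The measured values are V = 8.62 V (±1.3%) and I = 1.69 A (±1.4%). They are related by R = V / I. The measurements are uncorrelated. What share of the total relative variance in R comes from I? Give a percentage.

(δR/R)² = (1·δV/V)² + (-1·δI/I)²
  V term: (1×0.0130)² = 0.000169
  I term: (-1×0.0140)² = 0.000196
Total = 0.000365. Share from I = 0.000196/0.000365 = 0.537.

53.7%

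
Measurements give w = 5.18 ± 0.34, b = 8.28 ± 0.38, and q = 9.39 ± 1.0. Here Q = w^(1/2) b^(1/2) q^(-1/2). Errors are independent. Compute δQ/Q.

0.0666

Each factor contributes (exponent × relative error)² to (δQ/Q)²:
  (½·δw/w)² = (0.5×0.0656)² = 0.00108;  (½·δb/b)² = (0.5×0.0459)² = 0.000527;  (−½·δq/q)² = (-0.5×0.106)² = 0.00284
δQ/Q = √(0.00444) = 0.0666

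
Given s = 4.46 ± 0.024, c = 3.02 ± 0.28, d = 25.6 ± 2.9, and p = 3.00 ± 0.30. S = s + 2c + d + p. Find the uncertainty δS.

For a sum/difference, combine absolute errors in quadrature:
  (δs)² = 0.000576;  (2·δc)² = 0.314;  (δd)² = 8.41;  (δp)² = 0.0900
δS = √(8.81) = 2.97

2.97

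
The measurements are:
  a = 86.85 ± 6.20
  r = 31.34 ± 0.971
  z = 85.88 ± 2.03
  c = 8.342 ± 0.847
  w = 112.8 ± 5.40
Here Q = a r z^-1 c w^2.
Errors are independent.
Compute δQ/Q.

0.162

Products/powers → add relative errors in quadrature, weighted by exponent:
  (1·δa/a)² = (1×0.0714)² = 0.00510;  (1·δr/r)² = (1×0.0310)² = 0.000960;  (-1·δz/z)² = (-1×0.0236)² = 0.000559;  (1·δc/c)² = (1×0.102)² = 0.0103;  (2·δw/w)² = (2×0.0479)² = 0.00917
δQ/Q = √(0.0261) = 0.162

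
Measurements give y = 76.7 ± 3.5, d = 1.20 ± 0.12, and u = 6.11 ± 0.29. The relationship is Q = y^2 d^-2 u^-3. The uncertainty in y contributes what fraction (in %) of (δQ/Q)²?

12.1%

(δQ/Q)² = (2·δy/y)² + (-2·δd/d)² + (-3·δu/u)²
  y term: (2×0.0456)² = 0.00833
  d term: (-2×0.100)² = 0.0400
  u term: (-3×0.0475)² = 0.0203
Total = 0.0686. Share from y = 0.00833/0.0686 = 0.121.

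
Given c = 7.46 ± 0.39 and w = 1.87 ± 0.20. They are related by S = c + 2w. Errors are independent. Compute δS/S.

0.0499

For a sum/difference, combine absolute errors in quadrature:
  (δc)² = 0.152;  (2·δw)² = 0.160
δS = √(0.312) = 0.559
S = 11.2, so δS/S = 0.559/11.2 = 0.0499.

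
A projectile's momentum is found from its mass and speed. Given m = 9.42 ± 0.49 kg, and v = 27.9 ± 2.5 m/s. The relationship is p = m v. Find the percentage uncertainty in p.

p is a product of powers, so relative uncertainties combine in quadrature:
  (1·δm/m)² = (1×0.0520)² = 0.00271;  (1·δv/v)² = (1×0.0896)² = 0.00803
δp/p = √(0.0107) = 0.104

10.4%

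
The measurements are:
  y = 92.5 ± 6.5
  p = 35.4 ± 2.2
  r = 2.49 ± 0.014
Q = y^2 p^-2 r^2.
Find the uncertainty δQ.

Products/powers → add relative errors in quadrature, weighted by exponent:
  (2·δy/y)² = (2×0.0703)² = 0.0198;  (-2·δp/p)² = (-2×0.0621)² = 0.0154;  (2·δr/r)² = (2×0.00562)² = 0.000126
δQ/Q = √(0.0353) = 0.188
Q = 42.3, so δQ = 0.188 × 42.3 = 7.96.

7.96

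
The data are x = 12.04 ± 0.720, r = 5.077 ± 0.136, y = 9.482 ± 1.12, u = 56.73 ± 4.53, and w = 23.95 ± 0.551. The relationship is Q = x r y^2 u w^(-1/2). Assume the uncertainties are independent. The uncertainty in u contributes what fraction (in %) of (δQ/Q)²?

9.57%

(δQ/Q)² = (1·δx/x)² + (1·δr/r)² + (2·δy/y)² + (1·δu/u)² + (−½·δw/w)²
  x term: (1×0.0598)² = 0.00358
  r term: (1×0.0268)² = 0.000718
  y term: (2×0.118)² = 0.0558
  u term: (1×0.0799)² = 0.00638
  w term: (-0.5×0.0230)² = 0.000132
Total = 0.0666. Share from u = 0.00638/0.0666 = 0.0957.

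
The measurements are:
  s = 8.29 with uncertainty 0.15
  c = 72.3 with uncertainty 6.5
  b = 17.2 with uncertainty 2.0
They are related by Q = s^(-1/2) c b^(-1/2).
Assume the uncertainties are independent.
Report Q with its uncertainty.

6.05 ± 0.651

For a monomial Q ∝ s^(-1/2), c, b^(-1/2), fractional errors add in quadrature:
  (−½·δs/s)² = (-0.5×0.0181)² = 8.18e-05;  (1·δc/c)² = (1×0.0899)² = 0.00808;  (−½·δb/b)² = (-0.5×0.116)² = 0.00338
δQ/Q = √(0.0115) = 0.107
Q = 6.05, so δQ = 0.107 × 6.05 = 0.651.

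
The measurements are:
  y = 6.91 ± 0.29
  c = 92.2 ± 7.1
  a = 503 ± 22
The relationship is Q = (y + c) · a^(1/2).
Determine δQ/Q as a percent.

7.50%

Let u = y + c = 99.1. δu = √(δy² + δc²) = √(0.0841 + 50.4) = 7.11, so δu/u = 0.0717.
Q is then a monomial in u, a:
δQ/Q = √((δu/u)² + (½·δa/a)²) = √(0.00514 + 0.000478) = 0.0750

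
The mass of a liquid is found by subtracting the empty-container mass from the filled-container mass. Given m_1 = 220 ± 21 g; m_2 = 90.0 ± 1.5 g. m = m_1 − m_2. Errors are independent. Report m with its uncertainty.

130 ± 21.1 g

Absolute uncertainties add in quadrature for a linear combination:
  (δm_1)² = 441;  (δm_2)² = 2.25
δm = √(443) = 21.1 g
m = 130 g.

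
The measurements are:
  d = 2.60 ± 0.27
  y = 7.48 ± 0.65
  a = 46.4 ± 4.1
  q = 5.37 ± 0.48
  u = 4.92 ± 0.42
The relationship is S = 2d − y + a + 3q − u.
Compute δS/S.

For a sum/difference, combine absolute errors in quadrature:
  (2·δd)² = 0.292;  (δy)² = 0.423;  (δa)² = 16.8;  (3·δq)² = 2.07;  (δu)² = 0.176
δS = √(19.8) = 4.45
S = 55.3, so δS/S = 4.45/55.3 = 0.0804.

0.0804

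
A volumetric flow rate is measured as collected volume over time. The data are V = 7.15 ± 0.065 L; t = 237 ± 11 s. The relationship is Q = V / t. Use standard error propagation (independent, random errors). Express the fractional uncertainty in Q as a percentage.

Each factor contributes (exponent × relative error)² to (δQ/Q)²:
  (1·δV/V)² = (1×0.00909)² = 8.26e-05;  (-1·δt/t)² = (-1×0.0464)² = 0.00215
δQ/Q = √(0.00224) = 0.0473

4.73%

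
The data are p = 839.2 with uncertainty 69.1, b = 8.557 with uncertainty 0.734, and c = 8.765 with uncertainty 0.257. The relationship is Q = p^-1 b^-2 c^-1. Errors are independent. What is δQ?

Products/powers → add relative errors in quadrature, weighted by exponent:
  (-1·δp/p)² = (-1×0.0823)² = 0.00678;  (-2·δb/b)² = (-2×0.0858)² = 0.0294;  (-1·δc/c)² = (-1×0.0293)² = 0.000860
δQ/Q = √(0.0371) = 0.193
Q = 1.857e-06, so δQ = 0.193 × 1.857e-06 = 3.57e-07.

3.57e-07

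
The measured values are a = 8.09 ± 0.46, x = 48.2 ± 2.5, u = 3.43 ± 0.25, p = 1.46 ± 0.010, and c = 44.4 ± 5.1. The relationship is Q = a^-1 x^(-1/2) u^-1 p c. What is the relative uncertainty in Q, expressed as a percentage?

15.0%

Q is a product of powers, so relative uncertainties combine in quadrature:
  (-1·δa/a)² = (-1×0.0569)² = 0.00323;  (−½·δx/x)² = (-0.5×0.0519)² = 0.000673;  (-1·δu/u)² = (-1×0.0729)² = 0.00531;  (1·δp/p)² = (1×0.00685)² = 4.69e-05;  (1·δc/c)² = (1×0.115)² = 0.0132
δQ/Q = √(0.0225) = 0.150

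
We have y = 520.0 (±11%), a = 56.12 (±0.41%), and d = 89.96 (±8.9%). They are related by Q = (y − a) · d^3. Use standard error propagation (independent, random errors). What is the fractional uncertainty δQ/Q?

Let u = y − a = 463.9. δu = √(δy² + δa²) = √(3270 + 0.0529) = 57.2, so δu/u = 0.123.
Q is then a monomial in u, d:
δQ/Q = √((δu/u)² + (3·δd/d)²) = √(0.0152 + 0.0713) = 0.294

0.294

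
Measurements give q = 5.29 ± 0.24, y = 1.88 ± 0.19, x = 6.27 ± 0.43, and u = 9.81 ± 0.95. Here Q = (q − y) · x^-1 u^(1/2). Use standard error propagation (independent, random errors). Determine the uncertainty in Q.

Let w = q − y = 3.41. δw = √(δq² + δy²) = √(0.0576 + 0.0361) = 0.306, so δw/w = 0.0898.
Q is then a monomial in w, x, u:
δQ/Q = √((δw/w)² + (-1·δx/x)² + (½·δu/u)²) = √(0.00806 + 0.00470 + 0.00234) = 0.123
Q = 1.70, so δQ = 0.123 × 1.70 = 0.209.

0.209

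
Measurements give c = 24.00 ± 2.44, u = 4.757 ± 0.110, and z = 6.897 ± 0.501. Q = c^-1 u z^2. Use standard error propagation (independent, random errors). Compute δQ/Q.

0.179

Since Q is a product/quotient, work with relative uncertainties:
  (-1·δc/c)² = (-1×0.102)² = 0.0103;  (1·δu/u)² = (1×0.0231)² = 0.000535;  (2·δz/z)² = (2×0.0726)² = 0.0211
δQ/Q = √(0.0320) = 0.179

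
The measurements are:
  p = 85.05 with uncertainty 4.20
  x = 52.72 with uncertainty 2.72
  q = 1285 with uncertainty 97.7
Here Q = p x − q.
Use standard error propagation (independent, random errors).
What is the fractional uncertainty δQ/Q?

Let w = p·x = 4484. δw/w = √((1·δp/p)² + (1·δx/x)²) = √(0.00244 + 0.00266) = 0.0714, so δw = 320.
Q = w − q: δQ = √(δw² + δq²) = √(1.03e+05 + 9550) = 335
Q = 3199, so δQ/Q = 335/3199 = 0.105.

0.105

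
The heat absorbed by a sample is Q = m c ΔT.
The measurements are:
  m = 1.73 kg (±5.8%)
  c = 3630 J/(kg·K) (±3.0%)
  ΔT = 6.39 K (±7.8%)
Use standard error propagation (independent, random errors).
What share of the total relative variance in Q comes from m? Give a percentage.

(δQ/Q)² = (1·δm/m)² + (1·δc/c)² + (1·δΔT/ΔT)²
  m term: (1×0.0580)² = 0.00336
  c term: (1×0.0300)² = 0.000900
  ΔT term: (1×0.0780)² = 0.00608
Total = 0.0103. Share from m = 0.00336/0.0103 = 0.325.

32.5%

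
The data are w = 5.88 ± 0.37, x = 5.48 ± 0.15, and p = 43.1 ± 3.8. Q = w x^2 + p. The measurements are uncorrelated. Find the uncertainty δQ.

15.2

Let h = w·x^2 = 177. δh/h = √((1·δw/w)² + (2·δx/x)²) = √(0.00396 + 0.00300) = 0.0834, so δh = 14.7.
Q = h + p: δQ = √(δh² + δp²) = √(217 + 14.4) = 15.2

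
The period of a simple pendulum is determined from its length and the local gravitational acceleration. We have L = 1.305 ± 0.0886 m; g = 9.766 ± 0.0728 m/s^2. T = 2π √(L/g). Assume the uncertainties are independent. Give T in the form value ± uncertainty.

T is a product of powers, so relative uncertainties combine in quadrature:
  (½·δL/L)² = (0.5×0.0679)² = 0.00115;  (−½·δg/g)² = (-0.5×0.00745)² = 1.39e-05
δT/T = √(0.00117) = 0.0342
T = 2.297 s, so δT = 0.0342 × 2.297 = 0.0784 s.

2.297 ± 0.0784 s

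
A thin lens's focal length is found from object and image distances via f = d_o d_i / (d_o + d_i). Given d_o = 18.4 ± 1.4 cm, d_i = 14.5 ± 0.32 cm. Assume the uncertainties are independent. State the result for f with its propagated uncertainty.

8.11 ± 0.290 cm

∂f/∂d_o = (d_i/(d_o+d_i))² = 0.194;  ∂f/∂d_i = (d_o/(d_o+d_i))² = 0.313
δf = √((∂f/∂d_o · δd_o)² + (∂f/∂d_i · δd_i)²) = √(0.0740 + 0.0100) = 0.290 cm
f = 8.11 cm.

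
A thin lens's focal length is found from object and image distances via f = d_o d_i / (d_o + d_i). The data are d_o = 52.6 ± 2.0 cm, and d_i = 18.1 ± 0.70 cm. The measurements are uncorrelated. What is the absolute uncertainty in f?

∂f/∂d_o = (d_i/(d_o+d_i))² = 0.0655;  ∂f/∂d_i = (d_o/(d_o+d_i))² = 0.554
δf = √((∂f/∂d_o · δd_o)² + (∂f/∂d_i · δd_i)²) = √(0.0172 + 0.150) = 0.409 cm

0.409 cm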